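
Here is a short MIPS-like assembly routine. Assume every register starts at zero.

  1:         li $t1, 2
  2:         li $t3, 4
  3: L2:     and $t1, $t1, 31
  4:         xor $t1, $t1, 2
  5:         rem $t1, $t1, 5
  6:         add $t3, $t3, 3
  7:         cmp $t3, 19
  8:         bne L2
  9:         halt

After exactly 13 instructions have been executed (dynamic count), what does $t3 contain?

$t1=2
$t3=4
$t1=2&31=2
$t1=2^2=0
$t1=0%5=0
$t3=4+3=7
cmp $t3, 19  (cmp 7,19)
bne L2: taken
$t1=0&31=0
$t1=0^2=2
$t1=2%5=2
$t3=7+3=10
cmp $t3, 19  (cmp 10,19)
After step 13: $t3 = 10.

10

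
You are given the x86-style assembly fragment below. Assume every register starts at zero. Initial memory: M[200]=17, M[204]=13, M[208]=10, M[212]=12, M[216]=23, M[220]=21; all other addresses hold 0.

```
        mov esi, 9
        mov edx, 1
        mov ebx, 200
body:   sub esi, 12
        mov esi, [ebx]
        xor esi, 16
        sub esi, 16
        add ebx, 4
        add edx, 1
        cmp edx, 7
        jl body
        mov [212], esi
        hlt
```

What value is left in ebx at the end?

224

mov esi, 9 → esi=9
mov edx, 1 → edx=1
mov ebx, 200 → ebx=200
sub esi, 12 → esi=9-12=-3
mov esi, [ebx] → esi=M[200]=17
xor esi, 16 → esi=17^16=1
sub esi, 16 → esi=1-16=-15
add ebx, 4 → ebx=200+4=204
add edx, 1 → edx=1+1=2
cmp edx, 7  (cmp 2,7)
jl body: taken
sub esi, 12 → esi=(-15)-12=-27
mov esi, [ebx] → esi=M[204]=13
xor esi, 16 → esi=13^16=29
sub esi, 16 → esi=29-16=13
add ebx, 4 → ebx=204+4=208
add edx, 1 → edx=2+1=3
cmp edx, 7  (cmp 3,7)
jl body: taken
sub esi, 12 → esi=13-12=1
mov esi, [ebx] → esi=M[208]=10
xor esi, 16 → esi=10^16=26
sub esi, 16 → esi=26-16=10
add ebx, 4 → ebx=208+4=212
add edx, 1 → edx=3+1=4
cmp edx, 7  (cmp 4,7)
jl body: taken
sub esi, 12 → esi=10-12=-2
mov esi, [ebx] → esi=M[212]=12
xor esi, 16 → esi=12^16=28
sub esi, 16 → esi=28-16=12
add ebx, 4 → ebx=212+4=216
add edx, 1 → edx=4+1=5
cmp edx, 7  (cmp 5,7)
jl body: taken
sub esi, 12 → esi=12-12=0
mov esi, [ebx] → esi=M[216]=23
xor esi, 16 → esi=23^16=7
sub esi, 16 → esi=7-16=-9
add ebx, 4 → ebx=216+4=220
add edx, 1 → edx=5+1=6
cmp edx, 7  (cmp 6,7)
jl body: taken
sub esi, 12 → esi=(-9)-12=-21
mov esi, [ebx] → esi=M[220]=21
xor esi, 16 → esi=21^16=5
sub esi, 16 → esi=5-16=-11
add ebx, 4 → ebx=220+4=224
add edx, 1 → edx=6+1=7
cmp edx, 7  (cmp 7,7)
jl body: not taken
mov [212], esi → M[212]=-11
halt.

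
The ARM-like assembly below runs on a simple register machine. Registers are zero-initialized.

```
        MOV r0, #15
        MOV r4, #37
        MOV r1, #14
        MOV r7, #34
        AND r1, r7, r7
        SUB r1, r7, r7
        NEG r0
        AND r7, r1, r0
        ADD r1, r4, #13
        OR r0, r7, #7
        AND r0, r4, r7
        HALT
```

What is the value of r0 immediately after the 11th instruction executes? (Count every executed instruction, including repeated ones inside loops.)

0

after MOV r0, #15: r0=15
after MOV r4, #37: r4=37
after MOV r1, #14: r1=14
after MOV r7, #34: r7=34
after AND r1, r7, r7: r1=34&34=34
after SUB r1, r7, r7: r1=34-34=0
after NEG r0: r0=-(15)=-15
after AND r7, r1, r0: r7=0&(-15)=0
after ADD r1, r4, #13: r1=37+13=50
after OR r0, r7, #7: r0=0|7=7
after AND r0, r4, r7: r0=37&0=0
After step 11: r0 = 0.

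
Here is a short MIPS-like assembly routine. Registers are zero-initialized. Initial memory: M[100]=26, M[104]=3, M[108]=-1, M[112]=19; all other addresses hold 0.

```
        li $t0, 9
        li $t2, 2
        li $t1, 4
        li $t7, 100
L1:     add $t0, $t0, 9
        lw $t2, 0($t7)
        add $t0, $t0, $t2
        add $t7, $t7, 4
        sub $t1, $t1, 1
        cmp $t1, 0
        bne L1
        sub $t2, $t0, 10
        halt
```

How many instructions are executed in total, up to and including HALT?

li $t0, 9 → $t0=9
li $t2, 2 → $t2=2
li $t1, 4 → $t1=4
li $t7, 100 → $t7=100
add $t0, $t0, 9 → $t0=9+9=18
lw $t2, 0($t7) → $t2=M[100]=26
add $t0, $t0, $t2 → $t0=18+26=44
add $t7, $t7, 4 → $t7=100+4=104
sub $t1, $t1, 1 → $t1=4-1=3
cmp $t1, 0  (cmp 3,0)
bne L1: taken
add $t0, $t0, 9 → $t0=44+9=53
lw $t2, 0($t7) → $t2=M[104]=3
add $t0, $t0, $t2 → $t0=53+3=56
add $t7, $t7, 4 → $t7=104+4=108
sub $t1, $t1, 1 → $t1=3-1=2
cmp $t1, 0  (cmp 2,0)
bne L1: taken
add $t0, $t0, 9 → $t0=56+9=65
lw $t2, 0($t7) → $t2=M[108]=-1
add $t0, $t0, $t2 → $t0=65+(-1)=64
add $t7, $t7, 4 → $t7=108+4=112
sub $t1, $t1, 1 → $t1=2-1=1
cmp $t1, 0  (cmp 1,0)
bne L1: taken
add $t0, $t0, 9 → $t0=64+9=73
lw $t2, 0($t7) → $t2=M[112]=19
add $t0, $t0, $t2 → $t0=73+19=92
add $t7, $t7, 4 → $t7=112+4=116
sub $t1, $t1, 1 → $t1=1-1=0
cmp $t1, 0  (cmp 0,0)
bne L1: not taken
sub $t2, $t0, 10 → $t2=92-10=82
halt.
Total executed instructions: 34.

34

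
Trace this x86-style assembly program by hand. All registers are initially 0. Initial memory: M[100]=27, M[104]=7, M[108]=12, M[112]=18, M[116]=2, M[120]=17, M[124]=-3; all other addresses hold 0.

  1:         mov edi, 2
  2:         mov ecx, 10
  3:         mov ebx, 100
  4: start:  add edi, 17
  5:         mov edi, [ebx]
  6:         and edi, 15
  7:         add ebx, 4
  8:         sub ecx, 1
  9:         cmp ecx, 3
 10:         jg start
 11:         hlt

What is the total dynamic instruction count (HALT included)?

53

after mov edi, 2: edi=2
after mov ecx, 10: ecx=10
after mov ebx, 100: ebx=100
after add edi, 17: edi=2+17=19
after mov edi, [ebx]: edi=M[100]=27
after and edi, 15: edi=27&15=11
after add ebx, 4: ebx=100+4=104
after sub ecx, 1: ecx=10-1=9
cmp ecx, 3  (cmp 9,3)
jg start: taken
after add edi, 17: edi=11+17=28
after mov edi, [ebx]: edi=M[104]=7
after and edi, 15: edi=7&15=7
after add ebx, 4: ebx=104+4=108
after sub ecx, 1: ecx=9-1=8
cmp ecx, 3  (cmp 8,3)
jg start: taken
after add edi, 17: edi=7+17=24
after mov edi, [ebx]: edi=M[108]=12
after and edi, 15: edi=12&15=12
after add ebx, 4: ebx=108+4=112
after sub ecx, 1: ecx=8-1=7
cmp ecx, 3  (cmp 7,3)
jg start: taken
after add edi, 17: edi=12+17=29
after mov edi, [ebx]: edi=M[112]=18
after and edi, 15: edi=18&15=2
after add ebx, 4: ebx=112+4=116
after sub ecx, 1: ecx=7-1=6
cmp ecx, 3  (cmp 6,3)
jg start: taken
after add edi, 17: edi=2+17=19
after mov edi, [ebx]: edi=M[116]=2
after and edi, 15: edi=2&15=2
after add ebx, 4: ebx=116+4=120
after sub ecx, 1: ecx=6-1=5
cmp ecx, 3  (cmp 5,3)
jg start: taken
after add edi, 17: edi=2+17=19
after mov edi, [ebx]: edi=M[120]=17
after and edi, 15: edi=17&15=1
after add ebx, 4: ebx=120+4=124
after sub ecx, 1: ecx=5-1=4
cmp ecx, 3  (cmp 4,3)
jg start: taken
after add edi, 17: edi=1+17=18
after mov edi, [ebx]: edi=M[124]=-3
after and edi, 15: edi=(-3)&15=13
after add ebx, 4: ebx=124+4=128
after sub ecx, 1: ecx=4-1=3
cmp ecx, 3  (cmp 3,3)
jg start: not taken
halt.
Total executed instructions: 53.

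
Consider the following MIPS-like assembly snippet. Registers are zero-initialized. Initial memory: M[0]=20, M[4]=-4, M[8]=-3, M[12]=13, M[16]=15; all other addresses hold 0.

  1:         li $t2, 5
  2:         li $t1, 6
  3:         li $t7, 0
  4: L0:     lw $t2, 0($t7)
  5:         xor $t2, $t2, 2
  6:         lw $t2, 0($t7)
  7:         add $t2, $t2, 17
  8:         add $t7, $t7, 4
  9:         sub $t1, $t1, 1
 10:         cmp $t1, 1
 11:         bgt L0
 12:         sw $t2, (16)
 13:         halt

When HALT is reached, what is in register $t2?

after li $t2, 5: $t2=5
after li $t1, 6: $t1=6
after li $t7, 0: $t7=0
after lw $t2, 0($t7): $t2=M[0]=20
after xor $t2, $t2, 2: $t2=20^2=22
after lw $t2, 0($t7): $t2=M[0]=20
after add $t2, $t2, 17: $t2=20+17=37
after add $t7, $t7, 4: $t7=0+4=4
after sub $t1, $t1, 1: $t1=6-1=5
cmp $t1, 1  (cmp 5,1)
bgt L0: taken
after lw $t2, 0($t7): $t2=M[4]=-4
after xor $t2, $t2, 2: $t2=(-4)^2=-2
after lw $t2, 0($t7): $t2=M[4]=-4
after add $t2, $t2, 17: $t2=(-4)+17=13
after add $t7, $t7, 4: $t7=4+4=8
after sub $t1, $t1, 1: $t1=5-1=4
cmp $t1, 1  (cmp 4,1)
bgt L0: taken
after lw $t2, 0($t7): $t2=M[8]=-3
after xor $t2, $t2, 2: $t2=(-3)^2=-1
after lw $t2, 0($t7): $t2=M[8]=-3
after add $t2, $t2, 17: $t2=(-3)+17=14
after add $t7, $t7, 4: $t7=8+4=12
after sub $t1, $t1, 1: $t1=4-1=3
cmp $t1, 1  (cmp 3,1)
bgt L0: taken
after lw $t2, 0($t7): $t2=M[12]=13
after xor $t2, $t2, 2: $t2=13^2=15
after lw $t2, 0($t7): $t2=M[12]=13
after add $t2, $t2, 17: $t2=13+17=30
after add $t7, $t7, 4: $t7=12+4=16
after sub $t1, $t1, 1: $t1=3-1=2
cmp $t1, 1  (cmp 2,1)
bgt L0: taken
after lw $t2, 0($t7): $t2=M[16]=15
after xor $t2, $t2, 2: $t2=15^2=13
after lw $t2, 0($t7): $t2=M[16]=15
after add $t2, $t2, 17: $t2=15+17=32
after add $t7, $t7, 4: $t7=16+4=20
after sub $t1, $t1, 1: $t1=2-1=1
cmp $t1, 1  (cmp 1,1)
bgt L0: not taken
sw $t2, (16) → M[16]=32
halt.

32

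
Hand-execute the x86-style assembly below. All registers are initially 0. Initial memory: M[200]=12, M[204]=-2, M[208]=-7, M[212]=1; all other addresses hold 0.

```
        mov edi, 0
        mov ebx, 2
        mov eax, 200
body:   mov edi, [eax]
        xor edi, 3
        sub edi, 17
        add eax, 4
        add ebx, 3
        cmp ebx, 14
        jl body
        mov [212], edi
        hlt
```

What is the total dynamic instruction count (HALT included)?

33

mov edi, 0 → edi=0
mov ebx, 2 → ebx=2
mov eax, 200 → eax=200
mov edi, [eax] → edi=M[200]=12
xor edi, 3 → edi=12^3=15
sub edi, 17 → edi=15-17=-2
add eax, 4 → eax=200+4=204
add ebx, 3 → ebx=2+3=5
cmp ebx, 14  (cmp 5,14)
jl body: taken
mov edi, [eax] → edi=M[204]=-2
xor edi, 3 → edi=(-2)^3=-3
sub edi, 17 → edi=(-3)-17=-20
add eax, 4 → eax=204+4=208
add ebx, 3 → ebx=5+3=8
cmp ebx, 14  (cmp 8,14)
jl body: taken
mov edi, [eax] → edi=M[208]=-7
xor edi, 3 → edi=(-7)^3=-6
sub edi, 17 → edi=(-6)-17=-23
add eax, 4 → eax=208+4=212
add ebx, 3 → ebx=8+3=11
cmp ebx, 14  (cmp 11,14)
jl body: taken
mov edi, [eax] → edi=M[212]=1
xor edi, 3 → edi=1^3=2
sub edi, 17 → edi=2-17=-15
add eax, 4 → eax=212+4=216
add ebx, 3 → ebx=11+3=14
cmp ebx, 14  (cmp 14,14)
jl body: not taken
mov [212], edi → M[212]=-15
halt.
Total executed instructions: 33.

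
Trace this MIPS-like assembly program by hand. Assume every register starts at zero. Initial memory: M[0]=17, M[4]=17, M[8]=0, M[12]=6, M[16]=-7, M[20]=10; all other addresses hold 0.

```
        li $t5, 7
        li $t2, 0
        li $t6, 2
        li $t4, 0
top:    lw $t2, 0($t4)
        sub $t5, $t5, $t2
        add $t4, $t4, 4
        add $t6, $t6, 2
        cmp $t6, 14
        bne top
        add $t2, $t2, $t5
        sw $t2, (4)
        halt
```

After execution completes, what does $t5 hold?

-36

li $t5, 7 → $t5=7
li $t2, 0 → $t2=0
li $t6, 2 → $t6=2
li $t4, 0 → $t4=0
lw $t2, 0($t4) → $t2=M[0]=17
sub $t5, $t5, $t2 → $t5=7-17=-10
add $t4, $t4, 4 → $t4=0+4=4
add $t6, $t6, 2 → $t6=2+2=4
cmp $t6, 14  (cmp 4,14)
bne top: taken
lw $t2, 0($t4) → $t2=M[4]=17
sub $t5, $t5, $t2 → $t5=(-10)-17=-27
add $t4, $t4, 4 → $t4=4+4=8
add $t6, $t6, 2 → $t6=4+2=6
cmp $t6, 14  (cmp 6,14)
bne top: taken
lw $t2, 0($t4) → $t2=M[8]=0
sub $t5, $t5, $t2 → $t5=(-27)-0=-27
add $t4, $t4, 4 → $t4=8+4=12
add $t6, $t6, 2 → $t6=6+2=8
cmp $t6, 14  (cmp 8,14)
bne top: taken
lw $t2, 0($t4) → $t2=M[12]=6
sub $t5, $t5, $t2 → $t5=(-27)-6=-33
add $t4, $t4, 4 → $t4=12+4=16
add $t6, $t6, 2 → $t6=8+2=10
cmp $t6, 14  (cmp 10,14)
bne top: taken
lw $t2, 0($t4) → $t2=M[16]=-7
sub $t5, $t5, $t2 → $t5=(-33)-(-7)=-26
add $t4, $t4, 4 → $t4=16+4=20
add $t6, $t6, 2 → $t6=10+2=12
cmp $t6, 14  (cmp 12,14)
bne top: taken
lw $t2, 0($t4) → $t2=M[20]=10
sub $t5, $t5, $t2 → $t5=(-26)-10=-36
add $t4, $t4, 4 → $t4=20+4=24
add $t6, $t6, 2 → $t6=12+2=14
cmp $t6, 14  (cmp 14,14)
bne top: not taken
add $t2, $t2, $t5 → $t2=10+(-36)=-26
sw $t2, (4) → M[4]=-26
halt.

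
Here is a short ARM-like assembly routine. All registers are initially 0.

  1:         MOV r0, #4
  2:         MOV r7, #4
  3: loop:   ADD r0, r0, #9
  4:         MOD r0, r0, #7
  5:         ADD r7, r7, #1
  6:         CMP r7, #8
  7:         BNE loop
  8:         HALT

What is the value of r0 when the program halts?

after MOV r0, #4: r0=4
after MOV r7, #4: r7=4
after ADD r0, r0, #9: r0=4+9=13
after MOD r0, r0, #7: r0=13%7=6
after ADD r7, r7, #1: r7=4+1=5
CMP r7, #8  (cmp 5,8)
BNE loop: taken
after ADD r0, r0, #9: r0=6+9=15
after MOD r0, r0, #7: r0=15%7=1
after ADD r7, r7, #1: r7=5+1=6
CMP r7, #8  (cmp 6,8)
BNE loop: taken
after ADD r0, r0, #9: r0=1+9=10
after MOD r0, r0, #7: r0=10%7=3
after ADD r7, r7, #1: r7=6+1=7
CMP r7, #8  (cmp 7,8)
BNE loop: taken
after ADD r0, r0, #9: r0=3+9=12
after MOD r0, r0, #7: r0=12%7=5
after ADD r7, r7, #1: r7=7+1=8
CMP r7, #8  (cmp 8,8)
BNE loop: not taken
halt.

5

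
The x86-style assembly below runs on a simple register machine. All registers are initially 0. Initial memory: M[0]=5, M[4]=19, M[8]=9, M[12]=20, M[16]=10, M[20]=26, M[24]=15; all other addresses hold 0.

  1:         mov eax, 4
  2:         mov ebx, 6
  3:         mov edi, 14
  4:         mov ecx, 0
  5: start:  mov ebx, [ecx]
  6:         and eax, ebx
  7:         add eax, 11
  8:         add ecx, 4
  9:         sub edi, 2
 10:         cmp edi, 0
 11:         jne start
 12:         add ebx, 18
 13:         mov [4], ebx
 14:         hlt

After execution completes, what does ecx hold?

after mov eax, 4: eax=4
after mov ebx, 6: ebx=6
after mov edi, 14: edi=14
after mov ecx, 0: ecx=0
after mov ebx, [ecx]: ebx=M[0]=5
after and eax, ebx: eax=4&5=4
after add eax, 11: eax=4+11=15
after add ecx, 4: ecx=0+4=4
after sub edi, 2: edi=14-2=12
cmp edi, 0  (cmp 12,0)
jne start: taken
after mov ebx, [ecx]: ebx=M[4]=19
after and eax, ebx: eax=15&19=3
after add eax, 11: eax=3+11=14
after add ecx, 4: ecx=4+4=8
after sub edi, 2: edi=12-2=10
cmp edi, 0  (cmp 10,0)
jne start: taken
after mov ebx, [ecx]: ebx=M[8]=9
after and eax, ebx: eax=14&9=8
after add eax, 11: eax=8+11=19
after add ecx, 4: ecx=8+4=12
after sub edi, 2: edi=10-2=8
cmp edi, 0  (cmp 8,0)
jne start: taken
after mov ebx, [ecx]: ebx=M[12]=20
after and eax, ebx: eax=19&20=16
after add eax, 11: eax=16+11=27
after add ecx, 4: ecx=12+4=16
after sub edi, 2: edi=8-2=6
cmp edi, 0  (cmp 6,0)
jne start: taken
after mov ebx, [ecx]: ebx=M[16]=10
after and eax, ebx: eax=27&10=10
after add eax, 11: eax=10+11=21
after add ecx, 4: ecx=16+4=20
after sub edi, 2: edi=6-2=4
cmp edi, 0  (cmp 4,0)
jne start: taken
after mov ebx, [ecx]: ebx=M[20]=26
after and eax, ebx: eax=21&26=16
after add eax, 11: eax=16+11=27
after add ecx, 4: ecx=20+4=24
after sub edi, 2: edi=4-2=2
cmp edi, 0  (cmp 2,0)
jne start: taken
after mov ebx, [ecx]: ebx=M[24]=15
after and eax, ebx: eax=27&15=11
after add eax, 11: eax=11+11=22
after add ecx, 4: ecx=24+4=28
after sub edi, 2: edi=2-2=0
cmp edi, 0  (cmp 0,0)
jne start: not taken
after add ebx, 18: ebx=15+18=33
mov [4], ebx → M[4]=33
halt.

28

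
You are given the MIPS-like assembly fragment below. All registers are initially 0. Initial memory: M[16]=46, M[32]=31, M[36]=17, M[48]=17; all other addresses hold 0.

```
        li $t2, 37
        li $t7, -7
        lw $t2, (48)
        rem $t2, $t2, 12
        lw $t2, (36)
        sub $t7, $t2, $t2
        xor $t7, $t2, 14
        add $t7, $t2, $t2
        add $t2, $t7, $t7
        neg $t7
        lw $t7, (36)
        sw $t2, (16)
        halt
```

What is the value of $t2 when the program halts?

68

$t2=37
$t7=-7
$t2=M[48]=17
$t2=17%12=5
$t2=M[36]=17
$t7=17-17=0
$t7=17^14=31
$t7=17+17=34
$t2=34+34=68
$t7=-(34)=-34
$t7=M[36]=17
sw $t2, (16) → M[16]=68
halt.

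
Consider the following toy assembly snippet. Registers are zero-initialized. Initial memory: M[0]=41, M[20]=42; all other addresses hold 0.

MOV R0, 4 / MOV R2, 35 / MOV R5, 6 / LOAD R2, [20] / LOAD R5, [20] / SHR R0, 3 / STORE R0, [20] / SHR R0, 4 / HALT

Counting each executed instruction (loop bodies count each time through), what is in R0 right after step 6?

0

R0=4
R2=35
R5=6
R2=M[20]=42
R5=M[20]=42
R0=4>>3=0
After step 6: R0 = 0.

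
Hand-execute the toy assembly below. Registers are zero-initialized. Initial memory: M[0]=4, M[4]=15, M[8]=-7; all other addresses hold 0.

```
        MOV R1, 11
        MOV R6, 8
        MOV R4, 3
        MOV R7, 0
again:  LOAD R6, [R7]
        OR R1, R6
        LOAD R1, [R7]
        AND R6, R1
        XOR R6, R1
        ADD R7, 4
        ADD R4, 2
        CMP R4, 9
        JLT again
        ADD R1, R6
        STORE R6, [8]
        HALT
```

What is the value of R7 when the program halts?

12

after MOV R1, 11: R1=11
after MOV R6, 8: R6=8
after MOV R4, 3: R4=3
after MOV R7, 0: R7=0
after LOAD R6, [R7]: R6=M[0]=4
after OR R1, R6: R1=11|4=15
after LOAD R1, [R7]: R1=M[0]=4
after AND R6, R1: R6=4&4=4
after XOR R6, R1: R6=4^4=0
after ADD R7, 4: R7=0+4=4
after ADD R4, 2: R4=3+2=5
CMP R4, 9  (cmp 5,9)
JLT again: taken
after LOAD R6, [R7]: R6=M[4]=15
after OR R1, R6: R1=4|15=15
after LOAD R1, [R7]: R1=M[4]=15
after AND R6, R1: R6=15&15=15
after XOR R6, R1: R6=15^15=0
after ADD R7, 4: R7=4+4=8
after ADD R4, 2: R4=5+2=7
CMP R4, 9  (cmp 7,9)
JLT again: taken
after LOAD R6, [R7]: R6=M[8]=-7
after OR R1, R6: R1=15|(-7)=-1
after LOAD R1, [R7]: R1=M[8]=-7
after AND R6, R1: R6=(-7)&(-7)=-7
after XOR R6, R1: R6=(-7)^(-7)=0
after ADD R7, 4: R7=8+4=12
after ADD R4, 2: R4=7+2=9
CMP R4, 9  (cmp 9,9)
JLT again: not taken
after ADD R1, R6: R1=(-7)+0=-7
STORE R6, [8] → M[8]=0
halt.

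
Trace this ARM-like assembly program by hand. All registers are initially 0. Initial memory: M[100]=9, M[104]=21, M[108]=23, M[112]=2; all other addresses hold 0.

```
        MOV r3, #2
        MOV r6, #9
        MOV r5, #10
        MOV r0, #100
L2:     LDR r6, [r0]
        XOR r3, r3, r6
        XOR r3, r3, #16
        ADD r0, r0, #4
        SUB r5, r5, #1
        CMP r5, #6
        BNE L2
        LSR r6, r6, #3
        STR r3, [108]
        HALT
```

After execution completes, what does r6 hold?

0

MOV r3, #2 → r3=2
MOV r6, #9 → r6=9
MOV r5, #10 → r5=10
MOV r0, #100 → r0=100
LDR r6, [r0] → r6=M[100]=9
XOR r3, r3, r6 → r3=2^9=11
XOR r3, r3, #16 → r3=11^16=27
ADD r0, r0, #4 → r0=100+4=104
SUB r5, r5, #1 → r5=10-1=9
CMP r5, #6  (cmp 9,6)
BNE L2: taken
LDR r6, [r0] → r6=M[104]=21
XOR r3, r3, r6 → r3=27^21=14
XOR r3, r3, #16 → r3=14^16=30
ADD r0, r0, #4 → r0=104+4=108
SUB r5, r5, #1 → r5=9-1=8
CMP r5, #6  (cmp 8,6)
BNE L2: taken
LDR r6, [r0] → r6=M[108]=23
XOR r3, r3, r6 → r3=30^23=9
XOR r3, r3, #16 → r3=9^16=25
ADD r0, r0, #4 → r0=108+4=112
SUB r5, r5, #1 → r5=8-1=7
CMP r5, #6  (cmp 7,6)
BNE L2: taken
LDR r6, [r0] → r6=M[112]=2
XOR r3, r3, r6 → r3=25^2=27
XOR r3, r3, #16 → r3=27^16=11
ADD r0, r0, #4 → r0=112+4=116
SUB r5, r5, #1 → r5=7-1=6
CMP r5, #6  (cmp 6,6)
BNE L2: not taken
LSR r6, r6, #3 → r6=2>>3=0
STR r3, [108] → M[108]=11
halt.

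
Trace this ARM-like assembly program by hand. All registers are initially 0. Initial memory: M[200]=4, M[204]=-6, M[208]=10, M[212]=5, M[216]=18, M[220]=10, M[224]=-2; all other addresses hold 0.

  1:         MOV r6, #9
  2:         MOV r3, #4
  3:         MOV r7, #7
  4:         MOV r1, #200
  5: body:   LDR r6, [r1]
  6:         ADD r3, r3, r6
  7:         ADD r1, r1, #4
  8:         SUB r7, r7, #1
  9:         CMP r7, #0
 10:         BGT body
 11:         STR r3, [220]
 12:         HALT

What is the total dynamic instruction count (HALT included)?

48

after MOV r6, #9: r6=9
after MOV r3, #4: r3=4
after MOV r7, #7: r7=7
after MOV r1, #200: r1=200
after LDR r6, [r1]: r6=M[200]=4
after ADD r3, r3, r6: r3=4+4=8
after ADD r1, r1, #4: r1=200+4=204
after SUB r7, r7, #1: r7=7-1=6
CMP r7, #0  (cmp 6,0)
BGT body: taken
after LDR r6, [r1]: r6=M[204]=-6
after ADD r3, r3, r6: r3=8+(-6)=2
after ADD r1, r1, #4: r1=204+4=208
after SUB r7, r7, #1: r7=6-1=5
CMP r7, #0  (cmp 5,0)
BGT body: taken
after LDR r6, [r1]: r6=M[208]=10
after ADD r3, r3, r6: r3=2+10=12
after ADD r1, r1, #4: r1=208+4=212
after SUB r7, r7, #1: r7=5-1=4
CMP r7, #0  (cmp 4,0)
BGT body: taken
after LDR r6, [r1]: r6=M[212]=5
after ADD r3, r3, r6: r3=12+5=17
after ADD r1, r1, #4: r1=212+4=216
after SUB r7, r7, #1: r7=4-1=3
CMP r7, #0  (cmp 3,0)
BGT body: taken
after LDR r6, [r1]: r6=M[216]=18
after ADD r3, r3, r6: r3=17+18=35
after ADD r1, r1, #4: r1=216+4=220
after SUB r7, r7, #1: r7=3-1=2
CMP r7, #0  (cmp 2,0)
BGT body: taken
after LDR r6, [r1]: r6=M[220]=10
after ADD r3, r3, r6: r3=35+10=45
after ADD r1, r1, #4: r1=220+4=224
after SUB r7, r7, #1: r7=2-1=1
CMP r7, #0  (cmp 1,0)
BGT body: taken
after LDR r6, [r1]: r6=M[224]=-2
after ADD r3, r3, r6: r3=45+(-2)=43
after ADD r1, r1, #4: r1=224+4=228
after SUB r7, r7, #1: r7=1-1=0
CMP r7, #0  (cmp 0,0)
BGT body: not taken
STR r3, [220] → M[220]=43
halt.
Total executed instructions: 48.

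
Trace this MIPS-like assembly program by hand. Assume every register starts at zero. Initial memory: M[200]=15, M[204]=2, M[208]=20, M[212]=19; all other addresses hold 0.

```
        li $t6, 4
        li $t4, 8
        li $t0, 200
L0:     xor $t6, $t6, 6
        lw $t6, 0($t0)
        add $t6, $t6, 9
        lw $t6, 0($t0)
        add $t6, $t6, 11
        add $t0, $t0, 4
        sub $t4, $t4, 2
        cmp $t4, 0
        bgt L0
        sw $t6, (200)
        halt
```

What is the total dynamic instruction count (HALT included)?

41

$t6=4
$t4=8
$t0=200
$t6=4^6=2
$t6=M[200]=15
$t6=15+9=24
$t6=M[200]=15
$t6=15+11=26
$t0=200+4=204
$t4=8-2=6
cmp $t4, 0  (cmp 6,0)
bgt L0: taken
$t6=26^6=28
$t6=M[204]=2
$t6=2+9=11
$t6=M[204]=2
$t6=2+11=13
$t0=204+4=208
$t4=6-2=4
cmp $t4, 0  (cmp 4,0)
bgt L0: taken
$t6=13^6=11
$t6=M[208]=20
$t6=20+9=29
$t6=M[208]=20
$t6=20+11=31
$t0=208+4=212
$t4=4-2=2
cmp $t4, 0  (cmp 2,0)
bgt L0: taken
$t6=31^6=25
$t6=M[212]=19
$t6=19+9=28
$t6=M[212]=19
$t6=19+11=30
$t0=212+4=216
$t4=2-2=0
cmp $t4, 0  (cmp 0,0)
bgt L0: not taken
sw $t6, (200) → M[200]=30
halt.
Total executed instructions: 41.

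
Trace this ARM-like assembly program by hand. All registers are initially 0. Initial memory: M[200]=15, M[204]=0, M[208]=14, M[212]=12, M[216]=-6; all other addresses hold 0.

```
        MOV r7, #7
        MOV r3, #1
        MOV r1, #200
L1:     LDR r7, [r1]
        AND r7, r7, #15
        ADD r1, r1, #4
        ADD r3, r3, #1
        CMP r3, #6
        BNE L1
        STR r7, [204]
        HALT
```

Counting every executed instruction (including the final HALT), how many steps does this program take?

35

MOV r7, #7 → r7=7
MOV r3, #1 → r3=1
MOV r1, #200 → r1=200
LDR r7, [r1] → r7=M[200]=15
AND r7, r7, #15 → r7=15&15=15
ADD r1, r1, #4 → r1=200+4=204
ADD r3, r3, #1 → r3=1+1=2
CMP r3, #6  (cmp 2,6)
BNE L1: taken
LDR r7, [r1] → r7=M[204]=0
AND r7, r7, #15 → r7=0&15=0
ADD r1, r1, #4 → r1=204+4=208
ADD r3, r3, #1 → r3=2+1=3
CMP r3, #6  (cmp 3,6)
BNE L1: taken
LDR r7, [r1] → r7=M[208]=14
AND r7, r7, #15 → r7=14&15=14
ADD r1, r1, #4 → r1=208+4=212
ADD r3, r3, #1 → r3=3+1=4
CMP r3, #6  (cmp 4,6)
BNE L1: taken
LDR r7, [r1] → r7=M[212]=12
AND r7, r7, #15 → r7=12&15=12
ADD r1, r1, #4 → r1=212+4=216
ADD r3, r3, #1 → r3=4+1=5
CMP r3, #6  (cmp 5,6)
BNE L1: taken
LDR r7, [r1] → r7=M[216]=-6
AND r7, r7, #15 → r7=(-6)&15=10
ADD r1, r1, #4 → r1=216+4=220
ADD r3, r3, #1 → r3=5+1=6
CMP r3, #6  (cmp 6,6)
BNE L1: not taken
STR r7, [204] → M[204]=10
halt.
Total executed instructions: 35.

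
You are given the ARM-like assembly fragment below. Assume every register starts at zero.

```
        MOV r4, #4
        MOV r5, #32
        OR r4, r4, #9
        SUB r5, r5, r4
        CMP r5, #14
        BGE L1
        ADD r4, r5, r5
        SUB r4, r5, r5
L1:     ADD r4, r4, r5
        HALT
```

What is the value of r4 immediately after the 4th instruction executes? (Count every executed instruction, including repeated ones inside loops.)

13

r4=4
r5=32
r4=4|9=13
r5=32-13=19
After step 4: r4 = 13.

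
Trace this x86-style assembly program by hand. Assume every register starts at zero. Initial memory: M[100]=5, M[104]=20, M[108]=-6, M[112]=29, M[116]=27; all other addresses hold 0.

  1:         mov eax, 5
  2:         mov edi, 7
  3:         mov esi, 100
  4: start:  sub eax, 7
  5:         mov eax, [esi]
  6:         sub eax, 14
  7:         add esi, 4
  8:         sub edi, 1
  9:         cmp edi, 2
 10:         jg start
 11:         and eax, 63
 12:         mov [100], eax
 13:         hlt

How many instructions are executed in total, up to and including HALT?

41

mov eax, 5 → eax=5
mov edi, 7 → edi=7
mov esi, 100 → esi=100
sub eax, 7 → eax=5-7=-2
mov eax, [esi] → eax=M[100]=5
sub eax, 14 → eax=5-14=-9
add esi, 4 → esi=100+4=104
sub edi, 1 → edi=7-1=6
cmp edi, 2  (cmp 6,2)
jg start: taken
sub eax, 7 → eax=(-9)-7=-16
mov eax, [esi] → eax=M[104]=20
sub eax, 14 → eax=20-14=6
add esi, 4 → esi=104+4=108
sub edi, 1 → edi=6-1=5
cmp edi, 2  (cmp 5,2)
jg start: taken
sub eax, 7 → eax=6-7=-1
mov eax, [esi] → eax=M[108]=-6
sub eax, 14 → eax=(-6)-14=-20
add esi, 4 → esi=108+4=112
sub edi, 1 → edi=5-1=4
cmp edi, 2  (cmp 4,2)
jg start: taken
sub eax, 7 → eax=(-20)-7=-27
mov eax, [esi] → eax=M[112]=29
sub eax, 14 → eax=29-14=15
add esi, 4 → esi=112+4=116
sub edi, 1 → edi=4-1=3
cmp edi, 2  (cmp 3,2)
jg start: taken
sub eax, 7 → eax=15-7=8
mov eax, [esi] → eax=M[116]=27
sub eax, 14 → eax=27-14=13
add esi, 4 → esi=116+4=120
sub edi, 1 → edi=3-1=2
cmp edi, 2  (cmp 2,2)
jg start: not taken
and eax, 63 → eax=13&63=13
mov [100], eax → M[100]=13
halt.
Total executed instructions: 41.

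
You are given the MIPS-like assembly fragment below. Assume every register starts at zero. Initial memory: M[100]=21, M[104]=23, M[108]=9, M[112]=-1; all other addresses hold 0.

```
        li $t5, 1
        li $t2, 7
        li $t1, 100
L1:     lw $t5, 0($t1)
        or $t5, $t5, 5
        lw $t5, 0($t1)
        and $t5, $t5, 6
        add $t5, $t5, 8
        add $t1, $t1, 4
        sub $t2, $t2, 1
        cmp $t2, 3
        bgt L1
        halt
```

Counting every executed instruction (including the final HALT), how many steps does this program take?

40

$t5=1
$t2=7
$t1=100
$t5=M[100]=21
$t5=21|5=21
$t5=M[100]=21
$t5=21&6=4
$t5=4+8=12
$t1=100+4=104
$t2=7-1=6
cmp $t2, 3  (cmp 6,3)
bgt L1: taken
$t5=M[104]=23
$t5=23|5=23
$t5=M[104]=23
$t5=23&6=6
$t5=6+8=14
$t1=104+4=108
$t2=6-1=5
cmp $t2, 3  (cmp 5,3)
bgt L1: taken
$t5=M[108]=9
$t5=9|5=13
$t5=M[108]=9
$t5=9&6=0
$t5=0+8=8
$t1=108+4=112
$t2=5-1=4
cmp $t2, 3  (cmp 4,3)
bgt L1: taken
$t5=M[112]=-1
$t5=(-1)|5=-1
$t5=M[112]=-1
$t5=(-1)&6=6
$t5=6+8=14
$t1=112+4=116
$t2=4-1=3
cmp $t2, 3  (cmp 3,3)
bgt L1: not taken
halt.
Total executed instructions: 40.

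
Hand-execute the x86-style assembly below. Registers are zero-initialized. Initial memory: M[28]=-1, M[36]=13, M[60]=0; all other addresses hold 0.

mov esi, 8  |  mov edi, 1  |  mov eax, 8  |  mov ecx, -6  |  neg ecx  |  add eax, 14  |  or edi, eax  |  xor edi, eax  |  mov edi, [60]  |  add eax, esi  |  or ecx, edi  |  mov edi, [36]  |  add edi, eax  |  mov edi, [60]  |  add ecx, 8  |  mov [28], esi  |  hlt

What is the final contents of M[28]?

esi=8
edi=1
eax=8
ecx=-6
ecx=-(-6)=6
eax=8+14=22
edi=1|22=23
edi=23^22=1
edi=M[60]=0
eax=22+8=30
ecx=6|0=6
edi=M[36]=13
edi=13+30=43
edi=M[60]=0
ecx=6+8=14
mov [28], esi → M[28]=8
halt.

8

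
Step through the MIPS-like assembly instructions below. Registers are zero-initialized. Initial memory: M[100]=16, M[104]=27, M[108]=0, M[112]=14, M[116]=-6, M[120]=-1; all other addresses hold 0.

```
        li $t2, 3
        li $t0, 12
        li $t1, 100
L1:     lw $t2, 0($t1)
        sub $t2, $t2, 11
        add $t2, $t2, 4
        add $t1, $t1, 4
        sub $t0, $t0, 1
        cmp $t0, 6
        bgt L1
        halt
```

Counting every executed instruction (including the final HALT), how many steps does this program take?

46

$t2=3
$t0=12
$t1=100
$t2=M[100]=16
$t2=16-11=5
$t2=5+4=9
$t1=100+4=104
$t0=12-1=11
cmp $t0, 6  (cmp 11,6)
bgt L1: taken
$t2=M[104]=27
$t2=27-11=16
$t2=16+4=20
$t1=104+4=108
$t0=11-1=10
cmp $t0, 6  (cmp 10,6)
bgt L1: taken
$t2=M[108]=0
$t2=0-11=-11
$t2=(-11)+4=-7
$t1=108+4=112
$t0=10-1=9
cmp $t0, 6  (cmp 9,6)
bgt L1: taken
$t2=M[112]=14
$t2=14-11=3
$t2=3+4=7
$t1=112+4=116
$t0=9-1=8
cmp $t0, 6  (cmp 8,6)
bgt L1: taken
$t2=M[116]=-6
$t2=(-6)-11=-17
$t2=(-17)+4=-13
$t1=116+4=120
$t0=8-1=7
cmp $t0, 6  (cmp 7,6)
bgt L1: taken
$t2=M[120]=-1
$t2=(-1)-11=-12
$t2=(-12)+4=-8
$t1=120+4=124
$t0=7-1=6
cmp $t0, 6  (cmp 6,6)
bgt L1: not taken
halt.
Total executed instructions: 46.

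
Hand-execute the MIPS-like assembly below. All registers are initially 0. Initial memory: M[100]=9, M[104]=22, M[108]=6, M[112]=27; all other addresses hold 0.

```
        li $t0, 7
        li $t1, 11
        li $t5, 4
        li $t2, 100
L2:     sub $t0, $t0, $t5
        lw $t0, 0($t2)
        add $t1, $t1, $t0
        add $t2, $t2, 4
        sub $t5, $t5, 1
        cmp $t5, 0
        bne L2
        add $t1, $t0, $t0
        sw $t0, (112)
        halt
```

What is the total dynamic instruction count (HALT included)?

$t0=7
$t1=11
$t5=4
$t2=100
$t0=7-4=3
$t0=M[100]=9
$t1=11+9=20
$t2=100+4=104
$t5=4-1=3
cmp $t5, 0  (cmp 3,0)
bne L2: taken
$t0=9-3=6
$t0=M[104]=22
$t1=20+22=42
$t2=104+4=108
$t5=3-1=2
cmp $t5, 0  (cmp 2,0)
bne L2: taken
$t0=22-2=20
$t0=M[108]=6
$t1=42+6=48
$t2=108+4=112
$t5=2-1=1
cmp $t5, 0  (cmp 1,0)
bne L2: taken
$t0=6-1=5
$t0=M[112]=27
$t1=48+27=75
$t2=112+4=116
$t5=1-1=0
cmp $t5, 0  (cmp 0,0)
bne L2: not taken
$t1=27+27=54
sw $t0, (112) → M[112]=27
halt.
Total executed instructions: 35.

35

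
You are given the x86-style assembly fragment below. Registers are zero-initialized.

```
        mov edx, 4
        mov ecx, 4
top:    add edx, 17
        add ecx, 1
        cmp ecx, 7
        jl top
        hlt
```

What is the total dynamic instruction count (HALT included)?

mov edx, 4 → edx=4
mov ecx, 4 → ecx=4
add edx, 17 → edx=4+17=21
add ecx, 1 → ecx=4+1=5
cmp ecx, 7  (cmp 5,7)
jl top: taken
add edx, 17 → edx=21+17=38
add ecx, 1 → ecx=5+1=6
cmp ecx, 7  (cmp 6,7)
jl top: taken
add edx, 17 → edx=38+17=55
add ecx, 1 → ecx=6+1=7
cmp ecx, 7  (cmp 7,7)
jl top: not taken
halt.
Total executed instructions: 15.

15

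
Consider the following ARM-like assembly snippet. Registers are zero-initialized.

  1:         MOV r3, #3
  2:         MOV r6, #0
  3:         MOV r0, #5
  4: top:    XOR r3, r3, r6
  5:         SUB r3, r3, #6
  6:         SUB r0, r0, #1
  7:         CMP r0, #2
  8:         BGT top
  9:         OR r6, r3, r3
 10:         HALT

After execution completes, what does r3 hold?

-15

MOV r3, #3 → r3=3
MOV r6, #0 → r6=0
MOV r0, #5 → r0=5
XOR r3, r3, r6 → r3=3^0=3
SUB r3, r3, #6 → r3=3-6=-3
SUB r0, r0, #1 → r0=5-1=4
CMP r0, #2  (cmp 4,2)
BGT top: taken
XOR r3, r3, r6 → r3=(-3)^0=-3
SUB r3, r3, #6 → r3=(-3)-6=-9
SUB r0, r0, #1 → r0=4-1=3
CMP r0, #2  (cmp 3,2)
BGT top: taken
XOR r3, r3, r6 → r3=(-9)^0=-9
SUB r3, r3, #6 → r3=(-9)-6=-15
SUB r0, r0, #1 → r0=3-1=2
CMP r0, #2  (cmp 2,2)
BGT top: not taken
OR r6, r3, r3 → r6=(-15)|(-15)=-15
halt.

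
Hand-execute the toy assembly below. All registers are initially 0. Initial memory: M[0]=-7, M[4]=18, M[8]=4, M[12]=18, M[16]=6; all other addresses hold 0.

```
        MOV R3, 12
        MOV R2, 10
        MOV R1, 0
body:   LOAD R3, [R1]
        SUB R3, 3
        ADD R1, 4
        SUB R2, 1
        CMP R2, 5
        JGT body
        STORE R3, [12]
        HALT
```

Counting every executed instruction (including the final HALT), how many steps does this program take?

35

MOV R3, 12 → R3=12
MOV R2, 10 → R2=10
MOV R1, 0 → R1=0
LOAD R3, [R1] → R3=M[0]=-7
SUB R3, 3 → R3=(-7)-3=-10
ADD R1, 4 → R1=0+4=4
SUB R2, 1 → R2=10-1=9
CMP R2, 5  (cmp 9,5)
JGT body: taken
LOAD R3, [R1] → R3=M[4]=18
SUB R3, 3 → R3=18-3=15
ADD R1, 4 → R1=4+4=8
SUB R2, 1 → R2=9-1=8
CMP R2, 5  (cmp 8,5)
JGT body: taken
LOAD R3, [R1] → R3=M[8]=4
SUB R3, 3 → R3=4-3=1
ADD R1, 4 → R1=8+4=12
SUB R2, 1 → R2=8-1=7
CMP R2, 5  (cmp 7,5)
JGT body: taken
LOAD R3, [R1] → R3=M[12]=18
SUB R3, 3 → R3=18-3=15
ADD R1, 4 → R1=12+4=16
SUB R2, 1 → R2=7-1=6
CMP R2, 5  (cmp 6,5)
JGT body: taken
LOAD R3, [R1] → R3=M[16]=6
SUB R3, 3 → R3=6-3=3
ADD R1, 4 → R1=16+4=20
SUB R2, 1 → R2=6-1=5
CMP R2, 5  (cmp 5,5)
JGT body: not taken
STORE R3, [12] → M[12]=3
halt.
Total executed instructions: 35.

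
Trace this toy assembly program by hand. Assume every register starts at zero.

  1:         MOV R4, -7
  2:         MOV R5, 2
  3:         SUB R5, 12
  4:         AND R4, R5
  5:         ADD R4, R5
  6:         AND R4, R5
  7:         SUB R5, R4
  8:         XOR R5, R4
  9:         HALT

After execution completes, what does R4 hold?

MOV R4, -7 → R4=-7
MOV R5, 2 → R5=2
SUB R5, 12 → R5=2-12=-10
AND R4, R5 → R4=(-7)&(-10)=-16
ADD R4, R5 → R4=(-16)+(-10)=-26
AND R4, R5 → R4=(-26)&(-10)=-26
SUB R5, R4 → R5=(-10)-(-26)=16
XOR R5, R4 → R5=16^(-26)=-10
halt.

-26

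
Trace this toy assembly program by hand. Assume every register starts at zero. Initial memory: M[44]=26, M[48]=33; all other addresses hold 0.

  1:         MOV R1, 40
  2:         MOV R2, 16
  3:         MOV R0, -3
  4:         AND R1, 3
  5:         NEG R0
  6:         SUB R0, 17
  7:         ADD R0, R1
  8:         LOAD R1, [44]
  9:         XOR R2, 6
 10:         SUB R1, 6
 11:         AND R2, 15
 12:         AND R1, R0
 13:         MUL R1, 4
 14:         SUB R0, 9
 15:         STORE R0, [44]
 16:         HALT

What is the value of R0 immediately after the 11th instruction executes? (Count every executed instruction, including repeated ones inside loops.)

R1=40
R2=16
R0=-3
R1=40&3=0
R0=-(-3)=3
R0=3-17=-14
R0=(-14)+0=-14
R1=M[44]=26
R2=16^6=22
R1=26-6=20
R2=22&15=6
After step 11: R0 = -14.

-14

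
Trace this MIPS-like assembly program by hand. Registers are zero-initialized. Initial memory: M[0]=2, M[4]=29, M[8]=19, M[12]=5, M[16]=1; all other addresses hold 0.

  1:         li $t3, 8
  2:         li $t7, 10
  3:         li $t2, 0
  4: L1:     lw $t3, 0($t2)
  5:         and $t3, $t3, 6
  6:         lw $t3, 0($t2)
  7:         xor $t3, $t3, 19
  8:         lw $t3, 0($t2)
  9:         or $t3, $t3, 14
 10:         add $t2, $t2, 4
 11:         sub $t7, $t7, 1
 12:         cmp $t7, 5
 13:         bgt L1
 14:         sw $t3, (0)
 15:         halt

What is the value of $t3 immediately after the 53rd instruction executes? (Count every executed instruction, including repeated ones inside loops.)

15

after li $t3, 8: $t3=8
after li $t7, 10: $t7=10
after li $t2, 0: $t2=0
after lw $t3, 0($t2): $t3=M[0]=2
after and $t3, $t3, 6: $t3=2&6=2
after lw $t3, 0($t2): $t3=M[0]=2
after xor $t3, $t3, 19: $t3=2^19=17
after lw $t3, 0($t2): $t3=M[0]=2
after or $t3, $t3, 14: $t3=2|14=14
after add $t2, $t2, 4: $t2=0+4=4
after sub $t7, $t7, 1: $t7=10-1=9
cmp $t7, 5  (cmp 9,5)
bgt L1: taken
after lw $t3, 0($t2): $t3=M[4]=29
after and $t3, $t3, 6: $t3=29&6=4
after lw $t3, 0($t2): $t3=M[4]=29
after xor $t3, $t3, 19: $t3=29^19=14
after lw $t3, 0($t2): $t3=M[4]=29
after or $t3, $t3, 14: $t3=29|14=31
after add $t2, $t2, 4: $t2=4+4=8
after sub $t7, $t7, 1: $t7=9-1=8
cmp $t7, 5  (cmp 8,5)
bgt L1: taken
after lw $t3, 0($t2): $t3=M[8]=19
after and $t3, $t3, 6: $t3=19&6=2
after lw $t3, 0($t2): $t3=M[8]=19
after xor $t3, $t3, 19: $t3=19^19=0
after lw $t3, 0($t2): $t3=M[8]=19
after or $t3, $t3, 14: $t3=19|14=31
after add $t2, $t2, 4: $t2=8+4=12
after sub $t7, $t7, 1: $t7=8-1=7
cmp $t7, 5  (cmp 7,5)
bgt L1: taken
after lw $t3, 0($t2): $t3=M[12]=5
after and $t3, $t3, 6: $t3=5&6=4
after lw $t3, 0($t2): $t3=M[12]=5
after xor $t3, $t3, 19: $t3=5^19=22
after lw $t3, 0($t2): $t3=M[12]=5
after or $t3, $t3, 14: $t3=5|14=15
after add $t2, $t2, 4: $t2=12+4=16
after sub $t7, $t7, 1: $t7=7-1=6
cmp $t7, 5  (cmp 6,5)
bgt L1: taken
after lw $t3, 0($t2): $t3=M[16]=1
after and $t3, $t3, 6: $t3=1&6=0
after lw $t3, 0($t2): $t3=M[16]=1
after xor $t3, $t3, 19: $t3=1^19=18
after lw $t3, 0($t2): $t3=M[16]=1
after or $t3, $t3, 14: $t3=1|14=15
after add $t2, $t2, 4: $t2=16+4=20
after sub $t7, $t7, 1: $t7=6-1=5
cmp $t7, 5  (cmp 5,5)
bgt L1: not taken
After step 53: $t3 = 15.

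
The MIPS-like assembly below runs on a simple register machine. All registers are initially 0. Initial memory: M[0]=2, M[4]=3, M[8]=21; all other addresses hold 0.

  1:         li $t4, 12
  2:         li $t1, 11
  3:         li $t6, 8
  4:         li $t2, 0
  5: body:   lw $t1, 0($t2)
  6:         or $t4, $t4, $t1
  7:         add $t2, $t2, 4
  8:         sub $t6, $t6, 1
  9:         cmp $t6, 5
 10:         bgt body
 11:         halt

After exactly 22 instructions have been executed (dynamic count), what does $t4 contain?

after li $t4, 12: $t4=12
after li $t1, 11: $t1=11
after li $t6, 8: $t6=8
after li $t2, 0: $t2=0
after lw $t1, 0($t2): $t1=M[0]=2
after or $t4, $t4, $t1: $t4=12|2=14
after add $t2, $t2, 4: $t2=0+4=4
after sub $t6, $t6, 1: $t6=8-1=7
cmp $t6, 5  (cmp 7,5)
bgt body: taken
after lw $t1, 0($t2): $t1=M[4]=3
after or $t4, $t4, $t1: $t4=14|3=15
after add $t2, $t2, 4: $t2=4+4=8
after sub $t6, $t6, 1: $t6=7-1=6
cmp $t6, 5  (cmp 6,5)
bgt body: taken
after lw $t1, 0($t2): $t1=M[8]=21
after or $t4, $t4, $t1: $t4=15|21=31
after add $t2, $t2, 4: $t2=8+4=12
after sub $t6, $t6, 1: $t6=6-1=5
cmp $t6, 5  (cmp 5,5)
bgt body: not taken
After step 22: $t4 = 31.

31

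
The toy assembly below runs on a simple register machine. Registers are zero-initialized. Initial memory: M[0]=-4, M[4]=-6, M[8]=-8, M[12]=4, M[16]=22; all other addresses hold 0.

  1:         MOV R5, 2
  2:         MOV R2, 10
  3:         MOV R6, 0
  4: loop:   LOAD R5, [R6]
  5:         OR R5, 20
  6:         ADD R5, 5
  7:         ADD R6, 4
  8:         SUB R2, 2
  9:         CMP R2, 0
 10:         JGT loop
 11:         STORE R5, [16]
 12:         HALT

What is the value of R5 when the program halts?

27

after MOV R5, 2: R5=2
after MOV R2, 10: R2=10
after MOV R6, 0: R6=0
after LOAD R5, [R6]: R5=M[0]=-4
after OR R5, 20: R5=(-4)|20=-4
after ADD R5, 5: R5=(-4)+5=1
after ADD R6, 4: R6=0+4=4
after SUB R2, 2: R2=10-2=8
CMP R2, 0  (cmp 8,0)
JGT loop: taken
after LOAD R5, [R6]: R5=M[4]=-6
after OR R5, 20: R5=(-6)|20=-2
after ADD R5, 5: R5=(-2)+5=3
after ADD R6, 4: R6=4+4=8
after SUB R2, 2: R2=8-2=6
CMP R2, 0  (cmp 6,0)
JGT loop: taken
after LOAD R5, [R6]: R5=M[8]=-8
after OR R5, 20: R5=(-8)|20=-4
after ADD R5, 5: R5=(-4)+5=1
after ADD R6, 4: R6=8+4=12
after SUB R2, 2: R2=6-2=4
CMP R2, 0  (cmp 4,0)
JGT loop: taken
after LOAD R5, [R6]: R5=M[12]=4
after OR R5, 20: R5=4|20=20
after ADD R5, 5: R5=20+5=25
after ADD R6, 4: R6=12+4=16
after SUB R2, 2: R2=4-2=2
CMP R2, 0  (cmp 2,0)
JGT loop: taken
after LOAD R5, [R6]: R5=M[16]=22
after OR R5, 20: R5=22|20=22
after ADD R5, 5: R5=22+5=27
after ADD R6, 4: R6=16+4=20
after SUB R2, 2: R2=2-2=0
CMP R2, 0  (cmp 0,0)
JGT loop: not taken
STORE R5, [16] → M[16]=27
halt.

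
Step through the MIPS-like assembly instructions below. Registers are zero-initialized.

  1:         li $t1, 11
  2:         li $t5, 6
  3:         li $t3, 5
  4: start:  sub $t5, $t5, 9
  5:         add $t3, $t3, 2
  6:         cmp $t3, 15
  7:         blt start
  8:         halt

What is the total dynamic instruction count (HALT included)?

$t1=11
$t5=6
$t3=5
$t5=6-9=-3
$t3=5+2=7
cmp $t3, 15  (cmp 7,15)
blt start: taken
$t5=(-3)-9=-12
$t3=7+2=9
cmp $t3, 15  (cmp 9,15)
blt start: taken
$t5=(-12)-9=-21
$t3=9+2=11
cmp $t3, 15  (cmp 11,15)
blt start: taken
$t5=(-21)-9=-30
$t3=11+2=13
cmp $t3, 15  (cmp 13,15)
blt start: taken
$t5=(-30)-9=-39
$t3=13+2=15
cmp $t3, 15  (cmp 15,15)
blt start: not taken
halt.
Total executed instructions: 24.

24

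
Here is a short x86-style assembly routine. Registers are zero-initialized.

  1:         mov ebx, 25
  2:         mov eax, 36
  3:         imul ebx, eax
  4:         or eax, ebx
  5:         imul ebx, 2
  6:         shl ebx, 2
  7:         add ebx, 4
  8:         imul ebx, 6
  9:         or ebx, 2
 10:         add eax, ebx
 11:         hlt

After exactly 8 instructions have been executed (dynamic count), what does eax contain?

after mov ebx, 25: ebx=25
after mov eax, 36: eax=36
after imul ebx, eax: ebx=25*36=900
after or eax, ebx: eax=36|900=932
after imul ebx, 2: ebx=900*2=1800
after shl ebx, 2: ebx=1800<<2=7200
after add ebx, 4: ebx=7200+4=7204
after imul ebx, 6: ebx=7204*6=43224
After step 8: eax = 932.

932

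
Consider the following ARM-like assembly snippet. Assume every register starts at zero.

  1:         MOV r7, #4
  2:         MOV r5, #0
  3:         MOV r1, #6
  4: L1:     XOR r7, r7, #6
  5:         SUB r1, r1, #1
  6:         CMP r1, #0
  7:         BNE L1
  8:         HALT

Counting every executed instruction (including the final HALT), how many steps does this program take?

28

MOV r7, #4 → r7=4
MOV r5, #0 → r5=0
MOV r1, #6 → r1=6
XOR r7, r7, #6 → r7=4^6=2
SUB r1, r1, #1 → r1=6-1=5
CMP r1, #0  (cmp 5,0)
BNE L1: taken
XOR r7, r7, #6 → r7=2^6=4
SUB r1, r1, #1 → r1=5-1=4
CMP r1, #0  (cmp 4,0)
BNE L1: taken
XOR r7, r7, #6 → r7=4^6=2
SUB r1, r1, #1 → r1=4-1=3
CMP r1, #0  (cmp 3,0)
BNE L1: taken
XOR r7, r7, #6 → r7=2^6=4
SUB r1, r1, #1 → r1=3-1=2
CMP r1, #0  (cmp 2,0)
BNE L1: taken
XOR r7, r7, #6 → r7=4^6=2
SUB r1, r1, #1 → r1=2-1=1
CMP r1, #0  (cmp 1,0)
BNE L1: taken
XOR r7, r7, #6 → r7=2^6=4
SUB r1, r1, #1 → r1=1-1=0
CMP r1, #0  (cmp 0,0)
BNE L1: not taken
halt.
Total executed instructions: 28.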